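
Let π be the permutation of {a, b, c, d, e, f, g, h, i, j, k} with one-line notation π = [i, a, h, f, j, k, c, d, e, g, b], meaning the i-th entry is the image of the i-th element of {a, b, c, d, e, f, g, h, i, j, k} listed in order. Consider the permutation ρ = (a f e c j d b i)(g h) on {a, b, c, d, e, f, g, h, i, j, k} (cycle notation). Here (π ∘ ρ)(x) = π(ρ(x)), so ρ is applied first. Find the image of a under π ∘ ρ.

k

ρ(a) = f, then π(f) = k; composing gives (π ∘ ρ)(a) = k.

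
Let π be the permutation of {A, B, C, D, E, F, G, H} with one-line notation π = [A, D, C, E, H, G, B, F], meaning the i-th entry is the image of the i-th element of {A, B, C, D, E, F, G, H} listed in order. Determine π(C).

C

C is element number 3 of the domain, and entry number 3 of the one-line form is C, so π(C) = C.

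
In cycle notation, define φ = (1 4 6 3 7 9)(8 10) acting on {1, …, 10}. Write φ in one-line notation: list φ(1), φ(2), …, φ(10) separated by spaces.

Reading each image from the cycles: 1→4, 2→2, 3→7, 4→6, 5→5, 6→3, 7→9, 8→10, 9→1, 10→8.
So the one-line form is 4 2 7 6 5 3 9 10 1 8.

4 2 7 6 5 3 9 10 1 8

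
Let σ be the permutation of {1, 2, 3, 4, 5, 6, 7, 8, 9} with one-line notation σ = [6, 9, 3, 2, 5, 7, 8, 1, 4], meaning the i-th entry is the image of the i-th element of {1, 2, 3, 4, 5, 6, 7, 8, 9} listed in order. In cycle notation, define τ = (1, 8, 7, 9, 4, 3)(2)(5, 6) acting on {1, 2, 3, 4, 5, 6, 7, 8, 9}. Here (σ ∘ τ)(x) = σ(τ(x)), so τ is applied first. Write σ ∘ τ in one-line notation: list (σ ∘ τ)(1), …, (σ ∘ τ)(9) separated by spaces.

1 9 6 3 7 5 4 8 2

(σ ∘ τ)(x) = σ(τ(x)). Computing each image: σ(τ(1)) = σ(8) = 1, σ(τ(2)) = σ(2) = 9, σ(τ(3)) = σ(1) = 6, σ(τ(4)) = σ(3) = 3, σ(τ(5)) = σ(6) = 7, σ(τ(6)) = σ(5) = 5, σ(τ(7)) = σ(9) = 4, σ(τ(8)) = σ(7) = 8, σ(τ(9)) = σ(4) = 2.
Hence σ ∘ τ = [1 9 6 3 7 5 4 8 2].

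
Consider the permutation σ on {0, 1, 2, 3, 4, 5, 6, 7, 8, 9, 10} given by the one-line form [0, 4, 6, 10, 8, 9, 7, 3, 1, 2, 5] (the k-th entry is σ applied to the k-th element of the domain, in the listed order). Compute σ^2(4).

1

Tracing 4 → 8 → … returns to 4 after 3 steps, so 4 lies in a 3-cycle (1, 4, 8).
Advancing 2 steps from 4: 4 → 8 → 1.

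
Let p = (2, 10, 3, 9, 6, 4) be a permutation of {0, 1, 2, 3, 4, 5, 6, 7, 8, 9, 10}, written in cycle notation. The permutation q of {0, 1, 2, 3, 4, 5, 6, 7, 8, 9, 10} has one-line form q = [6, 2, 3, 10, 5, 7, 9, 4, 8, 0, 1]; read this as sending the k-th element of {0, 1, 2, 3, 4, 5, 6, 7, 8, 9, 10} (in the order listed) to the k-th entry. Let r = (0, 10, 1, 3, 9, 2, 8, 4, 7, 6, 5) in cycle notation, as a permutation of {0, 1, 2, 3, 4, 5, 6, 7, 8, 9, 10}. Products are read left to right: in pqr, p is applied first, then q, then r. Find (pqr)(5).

(pqr)(5) = r(q(p(5))). p(5) = 5, then q(5) = 7, then r(7) = 6, so the result is 6.

6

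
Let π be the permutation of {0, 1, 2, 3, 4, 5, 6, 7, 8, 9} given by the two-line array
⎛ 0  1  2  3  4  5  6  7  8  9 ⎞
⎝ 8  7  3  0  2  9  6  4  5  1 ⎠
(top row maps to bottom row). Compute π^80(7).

1

Tracing 7 → 4 → … returns to 7 after 9 steps, so 7 lies in a 9-cycle (0, 8, 5, 9, 1, 7, 4, 2, 3).
Powers repeat with period 9 on this cycle, and 80 mod 9 = 8, so π^80(7) = π^8(7).
Stepping 8 places around the cycle: 7 → 4 → 2 → 3 → 0 → 8 → 5 → 9 → 1.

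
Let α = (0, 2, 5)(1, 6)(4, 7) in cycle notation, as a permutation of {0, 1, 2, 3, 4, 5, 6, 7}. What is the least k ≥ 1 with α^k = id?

The cycle type of α is (3, 2, 2, 1).
Since disjoint cycles commute, ord(α) = lcm(3, 2, 2) = 6.

6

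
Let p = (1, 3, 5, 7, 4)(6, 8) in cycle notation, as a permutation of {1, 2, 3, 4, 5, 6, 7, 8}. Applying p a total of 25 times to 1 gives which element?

1

1 lies in the 5-cycle (1, 3, 5, 7, 4).
Powers repeat with period 5 on this cycle, and 25 mod 5 = 0, so p^25(1) = p^0(1).
So p^25(1) = 1.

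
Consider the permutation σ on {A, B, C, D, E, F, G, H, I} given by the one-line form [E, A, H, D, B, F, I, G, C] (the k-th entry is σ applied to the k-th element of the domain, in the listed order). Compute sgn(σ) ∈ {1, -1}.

In disjoint-cycle form the cycle lengths are 4, 3, 1, 1.
A cycle of length ℓ contributes ℓ−1 transpositions, so σ is a product of 3 + 2 = 5 transpositions — odd.

-1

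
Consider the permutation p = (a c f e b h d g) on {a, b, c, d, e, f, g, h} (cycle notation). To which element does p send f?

f appears in (a c f e b h d g); the next entry (wrapping around) is e.

e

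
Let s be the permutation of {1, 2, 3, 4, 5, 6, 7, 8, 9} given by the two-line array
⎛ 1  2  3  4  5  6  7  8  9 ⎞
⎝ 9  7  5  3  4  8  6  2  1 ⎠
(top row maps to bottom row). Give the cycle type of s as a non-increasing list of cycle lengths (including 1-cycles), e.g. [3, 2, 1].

[4, 3, 2]

The disjoint cycles are (1, 9)(2, 7, 6, 8)(3, 5, 4), with lengths 4, 3, 2 in non-increasing order.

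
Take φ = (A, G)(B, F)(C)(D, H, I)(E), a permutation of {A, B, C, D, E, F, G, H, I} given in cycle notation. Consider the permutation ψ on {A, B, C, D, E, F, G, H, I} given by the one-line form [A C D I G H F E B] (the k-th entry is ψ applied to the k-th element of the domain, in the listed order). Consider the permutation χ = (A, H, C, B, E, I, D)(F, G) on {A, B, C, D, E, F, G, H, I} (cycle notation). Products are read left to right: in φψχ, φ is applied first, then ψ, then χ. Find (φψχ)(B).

C

(φψχ)(B) = χ(ψ(φ(B))). φ(B) = F, then ψ(F) = H, then χ(H) = C, so the result is C.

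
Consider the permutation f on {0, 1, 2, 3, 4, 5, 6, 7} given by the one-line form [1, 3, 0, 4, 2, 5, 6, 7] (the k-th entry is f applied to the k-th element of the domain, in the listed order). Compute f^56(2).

Tracing 2 → 0 → … returns to 2 after 5 steps, so 2 lies in a 5-cycle (0 1 3 4 2).
On a 5-cycle, f^5 is the identity, so f^56 = f^1 there (56 ≡ 1 mod 5).
Advancing 1 step from 2: 2 → 0.

0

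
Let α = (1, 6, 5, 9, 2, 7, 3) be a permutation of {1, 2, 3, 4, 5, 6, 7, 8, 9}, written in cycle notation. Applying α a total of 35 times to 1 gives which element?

1

1 lies in the 7-cycle (1, 6, 5, 9, 2, 7, 3).
Powers repeat with period 7 on this cycle, and 35 mod 7 = 0, so α^35(1) = α^0(1).
So α^35(1) = 1.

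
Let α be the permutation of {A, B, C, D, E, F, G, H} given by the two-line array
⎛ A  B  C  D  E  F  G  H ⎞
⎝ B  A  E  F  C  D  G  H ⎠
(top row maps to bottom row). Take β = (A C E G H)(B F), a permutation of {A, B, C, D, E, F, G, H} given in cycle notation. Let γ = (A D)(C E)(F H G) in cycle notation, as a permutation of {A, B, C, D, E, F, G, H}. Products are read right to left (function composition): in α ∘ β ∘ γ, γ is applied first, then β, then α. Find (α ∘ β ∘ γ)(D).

E

Apply the permutations in order: γ(D) = A, then β(A) = C, then α(C) = E. So (α ∘ β ∘ γ)(D) = E.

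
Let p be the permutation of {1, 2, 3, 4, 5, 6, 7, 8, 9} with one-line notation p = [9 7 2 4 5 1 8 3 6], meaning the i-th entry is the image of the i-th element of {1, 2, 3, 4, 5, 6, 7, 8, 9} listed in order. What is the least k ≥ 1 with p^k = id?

The disjoint-cycle form of p has cycle lengths 4, 3, 1, 1.
Since disjoint cycles commute, ord(p) = lcm(4, 3) = 12.

12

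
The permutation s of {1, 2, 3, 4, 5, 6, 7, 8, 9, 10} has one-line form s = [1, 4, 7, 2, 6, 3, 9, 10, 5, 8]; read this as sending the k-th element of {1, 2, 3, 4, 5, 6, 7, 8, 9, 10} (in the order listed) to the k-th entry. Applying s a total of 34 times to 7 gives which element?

Tracing 7 → 9 → … returns to 7 after 5 steps, so 7 lies in a 5-cycle (3, 7, 9, 5, 6).
Powers repeat with period 5 on this cycle, and 34 mod 5 = 4, so s^34(7) = s^4(7).
Stepping 4 places around the cycle: 7 → 9 → 5 → 6 → 3.

3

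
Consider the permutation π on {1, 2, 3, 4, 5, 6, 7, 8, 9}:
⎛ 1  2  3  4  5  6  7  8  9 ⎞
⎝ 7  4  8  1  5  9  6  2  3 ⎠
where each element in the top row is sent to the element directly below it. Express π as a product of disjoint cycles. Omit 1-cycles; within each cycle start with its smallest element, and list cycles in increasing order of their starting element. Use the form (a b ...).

(1 7 6 9 3 8 2 4)

Iterating π from 1 gives 1 → 7 → 6 → 9 → 3 → 8 → 2 → 4 → 1; that is the 8-cycle (1 7 6 9 3 8 2 4).
Repeating from the next unused element and collecting all non-trivial cycles gives (1 7 6 9 3 8 2 4).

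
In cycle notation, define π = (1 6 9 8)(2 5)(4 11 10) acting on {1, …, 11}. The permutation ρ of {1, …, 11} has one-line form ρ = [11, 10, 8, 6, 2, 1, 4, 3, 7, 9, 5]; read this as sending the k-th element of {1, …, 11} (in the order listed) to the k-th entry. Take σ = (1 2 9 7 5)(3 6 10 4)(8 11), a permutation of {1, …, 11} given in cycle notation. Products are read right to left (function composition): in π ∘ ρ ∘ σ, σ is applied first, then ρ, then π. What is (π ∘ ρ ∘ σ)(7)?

5

Apply the permutations in order: σ(7) = 5, then ρ(5) = 2, then π(2) = 5. So (π ∘ ρ ∘ σ)(7) = 5.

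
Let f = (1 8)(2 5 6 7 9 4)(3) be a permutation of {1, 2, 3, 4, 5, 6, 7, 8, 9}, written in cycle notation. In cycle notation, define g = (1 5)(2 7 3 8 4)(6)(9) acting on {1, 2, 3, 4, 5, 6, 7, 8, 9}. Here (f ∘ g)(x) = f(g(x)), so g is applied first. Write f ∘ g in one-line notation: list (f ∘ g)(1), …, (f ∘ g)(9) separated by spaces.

For each element, apply g then f: 1 → 5 → 6; 2 → 7 → 9; 3 → 8 → 1; 4 → 2 → 5; 5 → 1 → 8; 6 → 6 → 7; 7 → 3 → 3; 8 → 4 → 2; 9 → 9 → 4.
Collecting the images, f ∘ g = [6 9 1 5 8 7 3 2 4].

6 9 1 5 8 7 3 2 4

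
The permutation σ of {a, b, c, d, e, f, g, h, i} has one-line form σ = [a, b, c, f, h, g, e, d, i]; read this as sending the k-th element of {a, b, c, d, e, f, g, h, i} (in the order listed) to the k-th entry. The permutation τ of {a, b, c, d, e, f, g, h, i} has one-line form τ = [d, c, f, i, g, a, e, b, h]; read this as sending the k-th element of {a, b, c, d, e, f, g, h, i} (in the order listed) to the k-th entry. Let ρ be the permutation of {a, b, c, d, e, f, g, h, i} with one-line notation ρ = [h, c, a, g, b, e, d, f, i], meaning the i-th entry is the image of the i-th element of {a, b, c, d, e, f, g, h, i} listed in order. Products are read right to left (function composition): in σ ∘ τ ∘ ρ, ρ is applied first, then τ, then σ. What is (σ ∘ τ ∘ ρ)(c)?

f

(σ ∘ τ ∘ ρ)(c) = σ(τ(ρ(c))). ρ(c) = a, then τ(a) = d, then σ(d) = f, so the result is f.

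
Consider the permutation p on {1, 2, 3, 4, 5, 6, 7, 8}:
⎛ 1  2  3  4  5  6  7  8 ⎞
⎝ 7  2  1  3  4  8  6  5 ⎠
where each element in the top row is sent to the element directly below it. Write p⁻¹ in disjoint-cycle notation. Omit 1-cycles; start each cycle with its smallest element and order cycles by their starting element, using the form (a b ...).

The cycle decomposition of p is (1 7 6 8 5 4 3).
The inverse reverses every cycle; in canonical form, p⁻¹ = (1 3 4 5 8 6 7).

(1 3 4 5 8 6 7)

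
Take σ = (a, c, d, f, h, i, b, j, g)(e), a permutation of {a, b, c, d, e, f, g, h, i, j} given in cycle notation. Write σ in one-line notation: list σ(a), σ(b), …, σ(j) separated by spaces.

Image by image: a↦c, b↦j, c↦d, d↦f, e↦e, f↦h, g↦a, h↦i, i↦b, j↦g.
Listing these in domain order gives c j d f e h a i b g.

c j d f e h a i b g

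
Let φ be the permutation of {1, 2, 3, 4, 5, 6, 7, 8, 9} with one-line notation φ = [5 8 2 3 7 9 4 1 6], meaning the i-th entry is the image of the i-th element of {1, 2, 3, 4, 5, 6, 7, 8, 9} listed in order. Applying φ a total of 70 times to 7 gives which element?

7

Tracing 7 → 4 → … returns to 7 after 7 steps, so 7 lies in a 7-cycle (1, 5, 7, 4, 3, 2, 8).
Powers repeat with period 7 on this cycle, and 70 mod 7 = 0, so φ^70(7) = φ^0(7).
So φ^70(7) = 7.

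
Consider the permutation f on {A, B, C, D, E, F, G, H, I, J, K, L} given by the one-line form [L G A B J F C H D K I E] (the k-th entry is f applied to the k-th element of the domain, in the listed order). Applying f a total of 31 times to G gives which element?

Tracing G → C → … returns to G after 10 steps, so G lies in a 10-cycle (A L E J K I D B G C).
Since the cycle has length 10, f^31 acts on it the same as f^1 (31 mod 10 = 1).
Stepping 1 place around the cycle: G → C.

C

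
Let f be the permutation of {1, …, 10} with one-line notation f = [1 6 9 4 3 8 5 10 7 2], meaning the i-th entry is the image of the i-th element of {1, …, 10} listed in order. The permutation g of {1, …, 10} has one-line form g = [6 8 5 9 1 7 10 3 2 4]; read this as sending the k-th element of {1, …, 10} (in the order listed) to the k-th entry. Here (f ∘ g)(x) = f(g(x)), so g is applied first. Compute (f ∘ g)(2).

First apply g: g(2) = 8, then f(8) = 10. Thus (f ∘ g)(2) = 10.

10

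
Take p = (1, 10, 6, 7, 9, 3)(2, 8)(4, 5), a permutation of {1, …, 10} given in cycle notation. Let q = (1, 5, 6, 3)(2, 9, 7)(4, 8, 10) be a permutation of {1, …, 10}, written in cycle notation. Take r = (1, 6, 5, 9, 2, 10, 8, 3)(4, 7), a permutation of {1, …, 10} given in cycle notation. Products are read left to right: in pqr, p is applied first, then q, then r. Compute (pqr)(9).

6

(pqr)(9) = r(q(p(9))). p(9) = 3, then q(3) = 1, then r(1) = 6, so the result is 6.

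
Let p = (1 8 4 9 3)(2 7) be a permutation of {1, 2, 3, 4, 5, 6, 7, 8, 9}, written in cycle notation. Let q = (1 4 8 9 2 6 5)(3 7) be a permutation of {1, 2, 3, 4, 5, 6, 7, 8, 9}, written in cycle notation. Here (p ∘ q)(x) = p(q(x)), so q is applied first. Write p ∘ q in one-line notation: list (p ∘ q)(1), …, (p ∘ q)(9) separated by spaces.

9 6 2 4 8 5 1 3 7

(p ∘ q)(x) = p(q(x)). Computing each image: p(q(1)) = p(4) = 9, p(q(2)) = p(6) = 6, p(q(3)) = p(7) = 2, p(q(4)) = p(8) = 4, p(q(5)) = p(1) = 8, p(q(6)) = p(5) = 5, p(q(7)) = p(3) = 1, p(q(8)) = p(9) = 3, p(q(9)) = p(2) = 7.
Hence p ∘ q = [9 6 2 4 8 5 1 3 7].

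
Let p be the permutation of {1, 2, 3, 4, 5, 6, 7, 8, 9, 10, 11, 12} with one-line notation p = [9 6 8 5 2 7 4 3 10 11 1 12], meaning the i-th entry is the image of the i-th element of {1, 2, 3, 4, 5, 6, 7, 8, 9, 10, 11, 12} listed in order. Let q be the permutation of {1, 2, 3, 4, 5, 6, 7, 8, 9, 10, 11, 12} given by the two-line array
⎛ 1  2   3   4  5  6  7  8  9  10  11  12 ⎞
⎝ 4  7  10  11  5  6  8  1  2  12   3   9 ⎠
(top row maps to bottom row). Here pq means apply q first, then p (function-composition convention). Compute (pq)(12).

10

First apply q: q(12) = 9, then p(9) = 10. Thus (pq)(12) = 10.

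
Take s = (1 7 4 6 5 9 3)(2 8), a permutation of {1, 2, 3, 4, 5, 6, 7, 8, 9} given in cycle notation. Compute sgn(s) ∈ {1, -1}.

-1

The cycle lengths are 7, 2.
A cycle is odd iff its length is even; s has 1 even-length cycle, so sgn(s) = (−1)^1 and s is odd.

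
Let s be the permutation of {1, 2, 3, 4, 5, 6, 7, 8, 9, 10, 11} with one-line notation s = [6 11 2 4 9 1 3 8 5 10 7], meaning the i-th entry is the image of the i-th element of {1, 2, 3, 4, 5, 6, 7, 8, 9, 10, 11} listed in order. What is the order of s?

4

Decomposing into disjoint cycles gives cycle lengths 4, 2, 2, 1, 1, 1.
The order is lcm(4, 2, 2) = 4.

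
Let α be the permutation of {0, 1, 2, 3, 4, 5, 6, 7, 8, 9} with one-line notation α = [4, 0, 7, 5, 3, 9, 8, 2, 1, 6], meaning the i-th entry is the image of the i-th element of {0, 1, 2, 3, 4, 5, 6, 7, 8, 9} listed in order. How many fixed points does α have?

0

No element satisfies α(x) = x, so there are 0 fixed points.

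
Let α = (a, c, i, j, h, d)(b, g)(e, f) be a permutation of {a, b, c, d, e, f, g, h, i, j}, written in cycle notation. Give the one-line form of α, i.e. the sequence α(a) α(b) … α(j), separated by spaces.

c g i a f e b d j h

Reading each image from the cycles: a→c, b→g, c→i, d→a, e→f, f→e, g→b, h→d, i→j, j→h.
Listing these in domain order gives c g i a f e b d j h.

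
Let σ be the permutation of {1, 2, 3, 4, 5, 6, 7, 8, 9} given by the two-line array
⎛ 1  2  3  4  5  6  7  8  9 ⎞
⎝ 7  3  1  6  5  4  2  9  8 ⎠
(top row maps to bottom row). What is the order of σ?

The disjoint-cycle form of σ has cycle lengths 4, 2, 2, 1.
The order of σ is the least common multiple of its cycle lengths: lcm(4, 2, 2) = 4.

4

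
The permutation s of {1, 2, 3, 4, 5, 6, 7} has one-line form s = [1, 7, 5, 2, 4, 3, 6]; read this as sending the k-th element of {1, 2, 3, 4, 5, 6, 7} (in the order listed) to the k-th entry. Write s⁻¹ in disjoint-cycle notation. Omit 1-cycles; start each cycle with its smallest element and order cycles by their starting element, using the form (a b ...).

First write s in disjoint cycles: (2 7 6 3 5 4).
The inverse reverses every cycle; in canonical form, s⁻¹ = (2 4 5 3 6 7).

(2 4 5 3 6 7)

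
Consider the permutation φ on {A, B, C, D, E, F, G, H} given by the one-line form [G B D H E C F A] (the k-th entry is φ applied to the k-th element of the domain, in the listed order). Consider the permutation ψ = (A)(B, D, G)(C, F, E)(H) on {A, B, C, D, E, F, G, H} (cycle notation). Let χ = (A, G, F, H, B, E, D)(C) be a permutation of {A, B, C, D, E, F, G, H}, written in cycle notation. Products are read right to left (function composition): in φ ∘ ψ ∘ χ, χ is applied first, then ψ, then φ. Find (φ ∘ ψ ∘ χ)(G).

Apply the permutations in order: χ(G) = F, then ψ(F) = E, then φ(E) = E. So (φ ∘ ψ ∘ χ)(G) = E.

E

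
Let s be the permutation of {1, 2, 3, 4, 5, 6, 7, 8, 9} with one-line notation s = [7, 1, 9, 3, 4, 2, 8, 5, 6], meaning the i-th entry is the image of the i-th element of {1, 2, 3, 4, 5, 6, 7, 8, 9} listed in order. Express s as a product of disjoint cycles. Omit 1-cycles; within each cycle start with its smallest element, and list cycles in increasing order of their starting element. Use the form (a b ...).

(1 7 8 5 4 3 9 6 2)

From 1: 1 → 7 → 8 → 5 → 4 → 3 → 9 → 6 → 2 → 1, closing the cycle (1 7 8 5 4 3 9 6 2).
Continuing from each remaining unvisited element yields (1 7 8 5 4 3 9 6 2).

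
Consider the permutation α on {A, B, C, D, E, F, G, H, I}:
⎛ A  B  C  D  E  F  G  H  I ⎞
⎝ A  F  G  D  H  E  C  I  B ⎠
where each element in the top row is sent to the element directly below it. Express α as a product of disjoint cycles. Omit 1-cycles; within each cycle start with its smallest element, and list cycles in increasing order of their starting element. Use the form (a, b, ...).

(B, F, E, H, I)(C, G)

From B: B → F → E → H → I → B, closing the cycle (B, F, E, H, I).
Repeating from the next unused element and collecting all non-trivial cycles gives (B, F, E, H, I)(C, G).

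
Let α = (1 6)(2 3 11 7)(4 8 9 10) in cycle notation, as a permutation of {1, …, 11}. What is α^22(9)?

4

9 lies in the 4-cycle (4 8 9 10).
On a 4-cycle, α^4 is the identity, so α^22 = α^2 there (22 ≡ 2 mod 4).
Advancing 2 steps from 9: 9 → 10 → 4.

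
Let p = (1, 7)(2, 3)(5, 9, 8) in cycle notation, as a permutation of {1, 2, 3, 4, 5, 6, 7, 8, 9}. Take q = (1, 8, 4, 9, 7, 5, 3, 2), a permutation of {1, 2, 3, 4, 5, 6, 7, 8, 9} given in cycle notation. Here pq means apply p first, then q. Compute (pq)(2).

2

p(2) = 3, then q(3) = 2; composing gives (pq)(2) = 2.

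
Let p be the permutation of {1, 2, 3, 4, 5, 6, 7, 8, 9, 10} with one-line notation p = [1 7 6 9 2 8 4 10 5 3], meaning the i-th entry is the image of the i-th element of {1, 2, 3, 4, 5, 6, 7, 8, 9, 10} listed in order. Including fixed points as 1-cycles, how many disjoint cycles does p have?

The cycle decomposition is (1)(2, 7, 4, 9, 5)(3, 6, 8, 10), which has 3 cycles (counting 1-cycles).

3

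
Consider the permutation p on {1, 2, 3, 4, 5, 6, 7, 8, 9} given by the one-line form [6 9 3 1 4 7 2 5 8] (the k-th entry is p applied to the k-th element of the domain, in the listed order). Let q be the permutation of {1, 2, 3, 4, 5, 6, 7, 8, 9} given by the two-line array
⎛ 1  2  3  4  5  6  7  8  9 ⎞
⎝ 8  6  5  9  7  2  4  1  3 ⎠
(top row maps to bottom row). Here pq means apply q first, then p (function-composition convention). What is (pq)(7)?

q(7) = 4, then p(4) = 1; composing gives (pq)(7) = 1.

1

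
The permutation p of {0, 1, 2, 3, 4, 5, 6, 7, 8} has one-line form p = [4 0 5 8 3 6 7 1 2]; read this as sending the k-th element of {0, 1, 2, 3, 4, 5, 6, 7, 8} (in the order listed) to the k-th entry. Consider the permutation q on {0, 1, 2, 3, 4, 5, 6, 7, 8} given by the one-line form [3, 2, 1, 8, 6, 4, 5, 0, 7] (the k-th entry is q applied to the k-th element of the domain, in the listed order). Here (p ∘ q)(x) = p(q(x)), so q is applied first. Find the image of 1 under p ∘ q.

q(1) = 2, then p(2) = 5; composing gives (p ∘ q)(1) = 5.

5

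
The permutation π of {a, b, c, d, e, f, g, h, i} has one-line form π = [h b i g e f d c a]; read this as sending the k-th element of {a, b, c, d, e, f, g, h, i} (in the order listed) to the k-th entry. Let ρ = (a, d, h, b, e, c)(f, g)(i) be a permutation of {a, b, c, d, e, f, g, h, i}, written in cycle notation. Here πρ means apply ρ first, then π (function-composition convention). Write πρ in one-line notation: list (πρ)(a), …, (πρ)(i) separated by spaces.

g e h c i d f b a

For each element, apply ρ then π: a → d → g; b → e → e; c → a → h; d → h → c; e → c → i; f → g → d; g → f → f; h → b → b; i → i → a.
So πρ in one-line form is g e h c i d f b a.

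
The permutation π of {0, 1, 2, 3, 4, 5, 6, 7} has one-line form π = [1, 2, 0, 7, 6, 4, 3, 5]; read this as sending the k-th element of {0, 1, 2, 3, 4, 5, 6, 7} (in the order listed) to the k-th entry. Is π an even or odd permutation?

In disjoint-cycle form the cycle lengths are 5, 3.
A cycle is odd iff its length is even; π has 0 even-length cycles, so sgn(π) = (−1)^0 and π is even.

even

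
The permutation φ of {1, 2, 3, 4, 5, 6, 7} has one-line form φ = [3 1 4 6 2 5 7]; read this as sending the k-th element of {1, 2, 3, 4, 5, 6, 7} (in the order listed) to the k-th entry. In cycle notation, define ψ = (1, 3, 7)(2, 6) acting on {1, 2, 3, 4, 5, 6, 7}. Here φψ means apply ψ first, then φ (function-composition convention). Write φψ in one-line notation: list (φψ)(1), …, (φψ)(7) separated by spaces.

4 5 7 6 2 1 3

Chase each element through ψ then φ: 1 → 3 → 4; 2 → 6 → 5; 3 → 7 → 7; 4 → 4 → 6; 5 → 5 → 2; 6 → 2 → 1; 7 → 1 → 3.
So φψ in one-line form is 4 5 7 6 2 1 3.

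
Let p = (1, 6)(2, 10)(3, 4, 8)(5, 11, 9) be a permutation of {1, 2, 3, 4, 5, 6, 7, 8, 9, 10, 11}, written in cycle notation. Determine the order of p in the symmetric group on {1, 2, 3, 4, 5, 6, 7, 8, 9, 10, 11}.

The cycle type of p is (3, 3, 2, 2, 1).
Since disjoint cycles commute, ord(p) = lcm(3, 3, 2, 2) = 6.

6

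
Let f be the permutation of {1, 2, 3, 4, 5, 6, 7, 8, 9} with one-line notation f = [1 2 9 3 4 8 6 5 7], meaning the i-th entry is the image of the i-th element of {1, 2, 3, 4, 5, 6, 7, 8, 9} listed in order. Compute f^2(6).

5

Tracing 6 → 8 → … returns to 6 after 7 steps, so 6 lies in a 7-cycle (3 9 7 6 8 5 4).
Advancing 2 steps from 6: 6 → 8 → 5.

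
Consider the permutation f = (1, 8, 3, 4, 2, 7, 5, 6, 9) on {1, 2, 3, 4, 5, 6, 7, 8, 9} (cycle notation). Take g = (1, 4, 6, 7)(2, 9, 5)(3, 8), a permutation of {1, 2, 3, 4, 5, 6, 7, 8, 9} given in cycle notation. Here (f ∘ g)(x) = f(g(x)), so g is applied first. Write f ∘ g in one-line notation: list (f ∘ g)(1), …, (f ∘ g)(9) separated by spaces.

2 1 3 9 7 5 8 4 6

Chase each element through g then f: 1 → 4 → 2; 2 → 9 → 1; 3 → 8 → 3; 4 → 6 → 9; 5 → 2 → 7; 6 → 7 → 5; 7 → 1 → 8; 8 → 3 → 4; 9 → 5 → 6.
So f ∘ g in one-line form is 2 1 3 9 7 5 8 4 6.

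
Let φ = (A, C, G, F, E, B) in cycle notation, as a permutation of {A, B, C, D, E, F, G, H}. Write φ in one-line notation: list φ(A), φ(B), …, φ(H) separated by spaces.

Each element maps to the next entry in its cycle (wrapping to the front): A→C, B→A, C→G, D→D, E→B, F→E, G→F, H→H.
Listing these in domain order gives C A G D B E F H.

C A G D B E F H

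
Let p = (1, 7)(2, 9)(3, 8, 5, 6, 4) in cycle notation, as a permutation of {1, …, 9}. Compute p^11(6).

4

6 lies in the 5-cycle (3, 8, 5, 6, 4).
Powers repeat with period 5 on this cycle, and 11 mod 5 = 1, so p^11(6) = p^1(6).
Stepping 1 place around the cycle: 6 → 4.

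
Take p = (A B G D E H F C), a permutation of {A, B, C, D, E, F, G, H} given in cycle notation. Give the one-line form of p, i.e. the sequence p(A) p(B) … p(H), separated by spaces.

Reading each image from the cycles: A↦B, B↦G, C↦A, D↦E, E↦H, F↦C, G↦D, H↦F.
Listing these in domain order gives B G A E H C D F.

B G A E H C D F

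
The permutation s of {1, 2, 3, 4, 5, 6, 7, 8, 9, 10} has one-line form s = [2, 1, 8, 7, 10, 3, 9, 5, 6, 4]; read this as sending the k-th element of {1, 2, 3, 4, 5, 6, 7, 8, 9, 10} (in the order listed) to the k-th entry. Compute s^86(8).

6

Tracing 8 → 5 → … returns to 8 after 8 steps, so 8 lies in an 8-cycle (3 8 5 10 4 7 9 6).
Powers repeat with period 8 on this cycle, and 86 mod 8 = 6, so s^86(8) = s^6(8).
Stepping 6 places around the cycle: 8 → 5 → 10 → 4 → 7 → 9 → 6.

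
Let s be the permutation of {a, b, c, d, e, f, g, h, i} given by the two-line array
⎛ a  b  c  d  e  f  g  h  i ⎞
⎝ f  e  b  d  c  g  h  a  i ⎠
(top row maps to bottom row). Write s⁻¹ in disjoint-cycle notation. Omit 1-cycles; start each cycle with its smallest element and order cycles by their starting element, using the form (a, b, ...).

(a, h, g, f)(b, c, e)

The cycle decomposition of s is (a, f, g, h)(b, e, c).
Reversing each cycle (and rotating so the smallest element leads) gives s⁻¹ = (a, h, g, f)(b, c, e).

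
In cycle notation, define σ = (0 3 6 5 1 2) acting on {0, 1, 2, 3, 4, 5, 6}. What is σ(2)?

0

2 appears in (0 3 6 5 1 2); the next entry (wrapping around) is 0.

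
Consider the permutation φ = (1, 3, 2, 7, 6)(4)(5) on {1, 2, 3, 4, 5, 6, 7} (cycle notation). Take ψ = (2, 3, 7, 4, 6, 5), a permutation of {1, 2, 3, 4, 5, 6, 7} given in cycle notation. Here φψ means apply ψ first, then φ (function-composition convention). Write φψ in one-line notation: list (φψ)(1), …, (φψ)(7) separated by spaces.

Chase each element through ψ then φ: 1 → 1 → 3; 2 → 3 → 2; 3 → 7 → 6; 4 → 6 → 1; 5 → 2 → 7; 6 → 5 → 5; 7 → 4 → 4.
Collecting the images, φψ = [3 2 6 1 7 5 4].

3 2 6 1 7 5 4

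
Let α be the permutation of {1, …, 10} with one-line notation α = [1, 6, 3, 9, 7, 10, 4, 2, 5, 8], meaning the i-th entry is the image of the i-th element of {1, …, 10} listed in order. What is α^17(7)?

4

Tracing 7 → 4 → … returns to 7 after 4 steps, so 7 lies in a 4-cycle (4 9 5 7).
Powers repeat with period 4 on this cycle, and 17 mod 4 = 1, so α^17(7) = α^1(7).
Stepping 1 place around the cycle: 7 → 4.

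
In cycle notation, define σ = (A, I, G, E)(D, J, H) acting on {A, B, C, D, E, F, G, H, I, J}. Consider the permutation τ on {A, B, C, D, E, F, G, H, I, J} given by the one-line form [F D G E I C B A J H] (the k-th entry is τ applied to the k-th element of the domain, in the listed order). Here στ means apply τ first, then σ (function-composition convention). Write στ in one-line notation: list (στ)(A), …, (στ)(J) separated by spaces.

Chase each element through τ then σ: A → F → F; B → D → J; C → G → E; D → E → A; E → I → G; F → C → C; G → B → B; H → A → I; I → J → H; J → H → D.
So στ in one-line form is F J E A G C B I H D.

F J E A G C B I H D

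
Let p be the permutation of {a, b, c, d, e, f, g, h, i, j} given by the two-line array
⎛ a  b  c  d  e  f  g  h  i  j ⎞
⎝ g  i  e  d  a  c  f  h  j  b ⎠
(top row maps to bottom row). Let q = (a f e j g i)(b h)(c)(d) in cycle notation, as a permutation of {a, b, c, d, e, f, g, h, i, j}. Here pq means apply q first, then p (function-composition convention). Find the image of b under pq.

(pq)(b) = p(q(b)). q(b) = h, then p(h) = h. So (pq)(b) = h.

h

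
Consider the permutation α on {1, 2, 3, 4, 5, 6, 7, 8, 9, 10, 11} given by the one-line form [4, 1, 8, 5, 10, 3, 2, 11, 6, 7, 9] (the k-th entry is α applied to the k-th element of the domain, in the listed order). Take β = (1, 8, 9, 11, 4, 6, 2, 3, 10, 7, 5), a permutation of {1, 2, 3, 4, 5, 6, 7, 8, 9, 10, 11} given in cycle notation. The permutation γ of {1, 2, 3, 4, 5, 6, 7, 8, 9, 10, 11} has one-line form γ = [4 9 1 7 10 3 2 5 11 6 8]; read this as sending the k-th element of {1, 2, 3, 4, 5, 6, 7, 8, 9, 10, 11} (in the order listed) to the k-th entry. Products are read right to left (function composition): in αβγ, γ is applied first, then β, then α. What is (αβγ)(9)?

5

Chase 9: γ(9) = 11; β(11) = 4; α(4) = 5. Hence (αβγ)(9) = 5.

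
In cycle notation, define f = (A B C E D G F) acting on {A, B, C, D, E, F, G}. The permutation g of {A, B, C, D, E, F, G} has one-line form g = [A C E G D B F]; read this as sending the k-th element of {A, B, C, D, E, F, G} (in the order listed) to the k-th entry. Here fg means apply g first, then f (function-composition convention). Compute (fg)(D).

(fg)(D) = f(g(D)). g(D) = G, then f(G) = F. So (fg)(D) = F.

F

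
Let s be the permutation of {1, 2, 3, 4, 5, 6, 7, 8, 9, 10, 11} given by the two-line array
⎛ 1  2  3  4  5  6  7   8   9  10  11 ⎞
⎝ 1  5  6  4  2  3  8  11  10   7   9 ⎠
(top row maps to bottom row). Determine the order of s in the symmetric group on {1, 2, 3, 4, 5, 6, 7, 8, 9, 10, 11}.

The disjoint-cycle form of s has cycle lengths 5, 2, 2, 1, 1.
The order is lcm(5, 2, 2) = 10.

10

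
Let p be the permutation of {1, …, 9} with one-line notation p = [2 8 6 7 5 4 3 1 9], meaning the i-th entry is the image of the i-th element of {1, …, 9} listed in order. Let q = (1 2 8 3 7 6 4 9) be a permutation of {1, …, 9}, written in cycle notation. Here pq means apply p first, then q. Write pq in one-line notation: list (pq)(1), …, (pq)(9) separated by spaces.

8 3 4 6 5 9 7 2 1

(pq)(x) = q(p(x)). Computing each image: q(p(1)) = q(2) = 8, q(p(2)) = q(8) = 3, q(p(3)) = q(6) = 4, q(p(4)) = q(7) = 6, q(p(5)) = q(5) = 5, q(p(6)) = q(4) = 9, q(p(7)) = q(3) = 7, q(p(8)) = q(1) = 2, q(p(9)) = q(9) = 1.
Hence pq = [8 3 4 6 5 9 7 2 1].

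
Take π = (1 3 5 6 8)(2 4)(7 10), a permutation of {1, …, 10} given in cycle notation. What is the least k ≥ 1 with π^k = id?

10

The disjoint cycles have lengths 5, 2, 2, 1.
Since disjoint cycles commute, ord(π) = lcm(5, 2, 2) = 10.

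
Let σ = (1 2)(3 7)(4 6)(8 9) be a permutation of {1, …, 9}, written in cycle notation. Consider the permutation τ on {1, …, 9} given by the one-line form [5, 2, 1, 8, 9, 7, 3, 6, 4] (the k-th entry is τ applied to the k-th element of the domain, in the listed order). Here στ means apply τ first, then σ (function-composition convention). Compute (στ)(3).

2

(στ)(3) = σ(τ(3)). τ(3) = 1, then σ(1) = 2. So (στ)(3) = 2.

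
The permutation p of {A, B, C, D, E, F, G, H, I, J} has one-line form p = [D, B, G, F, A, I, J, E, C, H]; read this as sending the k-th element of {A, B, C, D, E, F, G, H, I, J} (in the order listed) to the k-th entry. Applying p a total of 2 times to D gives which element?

Tracing D → F → … returns to D after 9 steps, so D lies in a 9-cycle (A D F I C G J H E).
Advancing 2 steps from D: D → F → I.

I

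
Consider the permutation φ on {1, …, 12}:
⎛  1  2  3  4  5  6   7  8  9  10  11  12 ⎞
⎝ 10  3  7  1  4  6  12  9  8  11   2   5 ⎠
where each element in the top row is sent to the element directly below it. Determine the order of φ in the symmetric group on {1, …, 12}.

18

The disjoint-cycle form of φ has cycle lengths 9, 2, 1.
The order of φ is the least common multiple of its cycle lengths: lcm(9, 2) = 18.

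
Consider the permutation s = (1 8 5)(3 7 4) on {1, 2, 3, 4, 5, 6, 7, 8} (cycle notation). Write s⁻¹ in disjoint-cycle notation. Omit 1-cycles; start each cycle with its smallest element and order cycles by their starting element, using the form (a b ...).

If s sends a → b within a cycle, s⁻¹ sends b → a; equivalently, reverse each cycle.
Reversing each cycle of s and rotating so the smallest element leads gives (1 5 8)(3 4 7).

(1 5 8)(3 4 7)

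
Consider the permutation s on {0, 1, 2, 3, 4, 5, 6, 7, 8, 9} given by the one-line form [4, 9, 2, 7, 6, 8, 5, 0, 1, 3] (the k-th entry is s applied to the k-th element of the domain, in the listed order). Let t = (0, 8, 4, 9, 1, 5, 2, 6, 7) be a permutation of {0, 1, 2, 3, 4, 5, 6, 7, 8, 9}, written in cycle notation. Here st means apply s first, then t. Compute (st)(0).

9

First apply s: s(0) = 4, then t(4) = 9. Thus (st)(0) = 9.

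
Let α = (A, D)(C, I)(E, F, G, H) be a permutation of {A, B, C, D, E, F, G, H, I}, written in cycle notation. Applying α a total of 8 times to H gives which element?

H lies in the 4-cycle (E, F, G, H).
Since the cycle has length 4, α^8 acts on it the same as α^0 (8 mod 4 = 0).
So α^8(H) = H.

H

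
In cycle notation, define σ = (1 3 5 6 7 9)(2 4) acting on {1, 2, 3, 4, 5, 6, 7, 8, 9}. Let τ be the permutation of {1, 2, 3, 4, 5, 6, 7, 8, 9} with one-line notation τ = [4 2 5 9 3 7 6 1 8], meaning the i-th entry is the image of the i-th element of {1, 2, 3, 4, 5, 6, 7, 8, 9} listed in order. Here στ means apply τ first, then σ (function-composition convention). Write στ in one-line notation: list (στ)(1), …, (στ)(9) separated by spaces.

2 4 6 1 5 9 7 3 8

For each element, apply τ then σ: 1 → 4 → 2; 2 → 2 → 4; 3 → 5 → 6; 4 → 9 → 1; 5 → 3 → 5; 6 → 7 → 9; 7 → 6 → 7; 8 → 1 → 3; 9 → 8 → 8.
Collecting the images, στ = [2 4 6 1 5 9 7 3 8].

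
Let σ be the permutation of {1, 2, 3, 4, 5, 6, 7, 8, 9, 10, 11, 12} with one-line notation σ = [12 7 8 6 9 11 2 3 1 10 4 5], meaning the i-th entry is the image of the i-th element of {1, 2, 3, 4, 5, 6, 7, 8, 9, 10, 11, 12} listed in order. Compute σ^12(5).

Tracing 5 → 9 → … returns to 5 after 4 steps, so 5 lies in a 4-cycle (1, 12, 5, 9).
Powers repeat with period 4 on this cycle, and 12 mod 4 = 0, so σ^12(5) = σ^0(5).
So σ^12(5) = 5.

5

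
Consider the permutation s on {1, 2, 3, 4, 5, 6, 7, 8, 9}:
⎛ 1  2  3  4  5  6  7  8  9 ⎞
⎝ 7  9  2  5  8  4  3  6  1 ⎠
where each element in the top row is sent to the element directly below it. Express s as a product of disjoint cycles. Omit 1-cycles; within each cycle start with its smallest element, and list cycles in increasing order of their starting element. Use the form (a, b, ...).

Iterating s from 1 gives 1 → 7 → 3 → 2 → 9 → 1; that is the 5-cycle (1, 7, 3, 2, 9).
Continuing from each remaining unvisited element yields (1, 7, 3, 2, 9)(4, 5, 8, 6).

(1, 7, 3, 2, 9)(4, 5, 8, 6)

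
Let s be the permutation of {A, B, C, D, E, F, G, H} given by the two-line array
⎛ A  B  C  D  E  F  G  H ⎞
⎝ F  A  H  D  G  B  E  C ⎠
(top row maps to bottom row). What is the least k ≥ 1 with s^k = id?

Writing s as disjoint cycles, the cycle lengths are 3, 2, 2, 1.
Since disjoint cycles commute, ord(s) = lcm(3, 2, 2) = 6.

6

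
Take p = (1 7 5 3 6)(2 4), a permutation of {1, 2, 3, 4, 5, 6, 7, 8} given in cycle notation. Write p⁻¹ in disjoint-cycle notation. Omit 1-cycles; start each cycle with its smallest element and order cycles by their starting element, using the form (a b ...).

(1 6 3 5 7)(2 4)

The inverse reverses each cycle.
Reversing each cycle of p and rotating so the smallest element leads gives (1 6 3 5 7)(2 4).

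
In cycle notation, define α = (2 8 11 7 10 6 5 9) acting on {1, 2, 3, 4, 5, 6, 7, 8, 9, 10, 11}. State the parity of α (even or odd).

The cycle lengths are 8, 1, 1, 1.
A cycle of length ℓ contributes ℓ−1 transpositions, so α is a product of 7 transpositions — odd.

odd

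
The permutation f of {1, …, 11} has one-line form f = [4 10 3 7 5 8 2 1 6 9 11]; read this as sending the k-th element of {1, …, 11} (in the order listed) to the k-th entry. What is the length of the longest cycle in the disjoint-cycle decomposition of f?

Decomposing into disjoint cycles gives (1, 4, 7, 2, 10, 9, 6, 8); the longest has length 8.

8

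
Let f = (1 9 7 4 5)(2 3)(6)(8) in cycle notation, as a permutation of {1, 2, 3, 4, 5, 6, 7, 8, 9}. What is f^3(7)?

1

7 lies in the 5-cycle (1 9 7 4 5).
Advancing 3 steps from 7: 7 → 4 → 5 → 1.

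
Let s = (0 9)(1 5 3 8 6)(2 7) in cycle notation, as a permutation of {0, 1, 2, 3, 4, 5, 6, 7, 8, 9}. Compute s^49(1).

6

1 lies in the 5-cycle (1 5 3 8 6).
On a 5-cycle, s^5 is the identity, so s^49 = s^4 there (49 ≡ 4 mod 5).
Advancing 4 steps from 1: 1 → 5 → 3 → 8 → 6.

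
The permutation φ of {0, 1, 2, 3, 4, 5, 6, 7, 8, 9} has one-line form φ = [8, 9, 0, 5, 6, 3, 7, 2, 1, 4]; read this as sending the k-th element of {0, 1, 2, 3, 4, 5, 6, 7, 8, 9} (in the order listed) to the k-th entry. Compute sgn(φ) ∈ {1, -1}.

In disjoint-cycle form the cycle lengths are 8, 2.
A cycle of length ℓ contributes ℓ−1 transpositions, so φ is a product of 7 + 1 = 8 transpositions — even.

1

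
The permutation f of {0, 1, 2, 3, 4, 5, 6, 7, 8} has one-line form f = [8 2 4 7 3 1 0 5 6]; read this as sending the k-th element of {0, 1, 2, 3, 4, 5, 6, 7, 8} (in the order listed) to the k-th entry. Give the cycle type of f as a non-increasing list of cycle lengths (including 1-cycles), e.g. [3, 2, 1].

[6, 3]

The disjoint cycles are (0 8 6)(1 2 4 3 7 5), with lengths 6, 3 in non-increasing order.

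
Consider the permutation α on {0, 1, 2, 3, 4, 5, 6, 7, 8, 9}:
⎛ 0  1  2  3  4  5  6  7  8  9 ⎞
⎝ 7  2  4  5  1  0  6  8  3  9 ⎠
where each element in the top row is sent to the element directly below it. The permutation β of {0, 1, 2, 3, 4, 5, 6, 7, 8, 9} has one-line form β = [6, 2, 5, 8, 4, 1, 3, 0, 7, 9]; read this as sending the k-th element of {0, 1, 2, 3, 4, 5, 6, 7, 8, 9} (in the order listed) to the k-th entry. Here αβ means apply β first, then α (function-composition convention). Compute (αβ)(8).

(αβ)(8) = α(β(8)). β(8) = 7, then α(7) = 8. So (αβ)(8) = 8.

8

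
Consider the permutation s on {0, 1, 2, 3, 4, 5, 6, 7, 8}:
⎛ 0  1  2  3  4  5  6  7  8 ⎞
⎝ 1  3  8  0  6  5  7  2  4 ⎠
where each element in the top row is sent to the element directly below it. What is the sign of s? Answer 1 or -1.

1

In disjoint-cycle form the cycle lengths are 5, 3, 1.
A cycle of length ℓ contributes ℓ−1 transpositions, so s is a product of 4 + 2 = 6 transpositions — even.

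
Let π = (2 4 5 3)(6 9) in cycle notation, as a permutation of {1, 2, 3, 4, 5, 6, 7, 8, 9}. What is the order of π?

The cycle type of π is (4, 2, 1, 1, 1).
Since disjoint cycles commute, ord(π) = lcm(4, 2) = 4.

4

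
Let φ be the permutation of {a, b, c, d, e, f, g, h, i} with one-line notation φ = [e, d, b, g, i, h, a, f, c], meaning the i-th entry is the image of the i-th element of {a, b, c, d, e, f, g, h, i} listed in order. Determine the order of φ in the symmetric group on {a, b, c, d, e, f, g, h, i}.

Decomposing into disjoint cycles gives cycle lengths 7, 2.
Since disjoint cycles commute, ord(φ) = lcm(7, 2) = 14.

14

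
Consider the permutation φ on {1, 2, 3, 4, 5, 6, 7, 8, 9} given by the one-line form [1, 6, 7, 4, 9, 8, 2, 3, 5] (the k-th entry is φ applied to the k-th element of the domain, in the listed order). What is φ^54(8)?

Tracing 8 → 3 → … returns to 8 after 5 steps, so 8 lies in a 5-cycle (2 6 8 3 7).
Since the cycle has length 5, φ^54 acts on it the same as φ^4 (54 mod 5 = 4).
Advancing 4 steps from 8: 8 → 3 → 7 → 2 → 6.

6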